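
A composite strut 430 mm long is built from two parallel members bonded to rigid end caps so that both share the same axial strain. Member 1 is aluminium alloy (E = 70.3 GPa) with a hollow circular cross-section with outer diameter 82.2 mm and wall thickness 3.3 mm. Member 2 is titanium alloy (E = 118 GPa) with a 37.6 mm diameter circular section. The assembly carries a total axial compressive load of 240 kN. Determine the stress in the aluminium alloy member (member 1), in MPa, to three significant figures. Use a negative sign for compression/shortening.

A_1 = 818 mm².
A_2 = 1110 mm².
Equal strain + equilibrium ⇒ each member carries load in proportion to AE: A₁E₁ = 57500000 N, A₂E₂ = 131000000 N, ΣAE = 188500000 N.
σ₁ = P·E₁/ΣAE = -240000·70300/188500000 = -89.49 MPa.

-89.5 MPa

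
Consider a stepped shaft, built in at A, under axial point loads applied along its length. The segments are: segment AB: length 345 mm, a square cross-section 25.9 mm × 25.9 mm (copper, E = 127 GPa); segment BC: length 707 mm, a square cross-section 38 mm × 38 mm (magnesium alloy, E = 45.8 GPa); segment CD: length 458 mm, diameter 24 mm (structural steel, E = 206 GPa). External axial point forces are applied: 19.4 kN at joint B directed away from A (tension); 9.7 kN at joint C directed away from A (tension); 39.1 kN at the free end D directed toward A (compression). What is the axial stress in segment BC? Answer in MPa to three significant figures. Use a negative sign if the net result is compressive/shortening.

-20.4 MPa

Internal axial forces (sectioning from the free end, tension +): N_CD = -39.1 kN, N_BC = -29.4 kN, N_AB = -10 kN.
A_BC = 1444 mm².
σ_BC = N_BC/A_BC = -29400/1444 = -20.36 MPa.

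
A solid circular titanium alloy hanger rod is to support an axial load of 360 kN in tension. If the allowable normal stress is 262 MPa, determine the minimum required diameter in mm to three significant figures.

41.8 mm

Required area A ≥ P/σ_allow = 360000/262 = 1374 mm².
For a solid circular section, d ≥ √(4A/π) = 41.83 mm.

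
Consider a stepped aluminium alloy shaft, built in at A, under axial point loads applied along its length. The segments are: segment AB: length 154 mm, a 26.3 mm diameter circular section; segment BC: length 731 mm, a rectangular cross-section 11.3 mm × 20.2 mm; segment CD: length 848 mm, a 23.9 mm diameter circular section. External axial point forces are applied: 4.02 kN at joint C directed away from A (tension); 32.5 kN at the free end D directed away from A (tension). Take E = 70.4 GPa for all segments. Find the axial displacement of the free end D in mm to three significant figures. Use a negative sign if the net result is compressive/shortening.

Internal axial forces (sectioning from the free end, tension +): N_CD = 32.5 kN, N_BC = 36.52 kN, N_AB = 36.52 kN.
A_AB = 543.3 mm².
A_BC = 228.3 mm².
A_CD = 448.6 mm².
δ_AB = 36520·154/(543.3·70400) = 0.1471 mm
δ_BC = 36520·731/(228.3·70400) = 1.661 mm
δ_CD = 32500·848/(448.6·70400) = 0.8726 mm
δ = Σδ_i = 2.681 mm.

2.68 mm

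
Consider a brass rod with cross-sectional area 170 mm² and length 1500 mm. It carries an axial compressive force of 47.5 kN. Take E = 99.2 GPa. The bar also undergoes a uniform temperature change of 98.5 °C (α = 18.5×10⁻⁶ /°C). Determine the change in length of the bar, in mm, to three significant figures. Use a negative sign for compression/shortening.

-1.49 mm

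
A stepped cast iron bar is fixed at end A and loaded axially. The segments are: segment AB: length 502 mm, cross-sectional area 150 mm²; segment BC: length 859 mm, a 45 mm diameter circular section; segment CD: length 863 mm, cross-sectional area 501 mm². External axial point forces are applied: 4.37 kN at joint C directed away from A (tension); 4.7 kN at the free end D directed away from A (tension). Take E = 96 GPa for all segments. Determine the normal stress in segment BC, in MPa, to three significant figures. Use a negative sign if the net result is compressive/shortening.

5.70 MPa

Internal axial forces (sectioning from the free end, tension +): N_CD = 4.7 kN, N_BC = 9.07 kN, N_AB = 9.07 kN.
A_BC = 1590 mm².
σ_BC = N_BC/A_BC = 9070/1590 = 5.703 MPa.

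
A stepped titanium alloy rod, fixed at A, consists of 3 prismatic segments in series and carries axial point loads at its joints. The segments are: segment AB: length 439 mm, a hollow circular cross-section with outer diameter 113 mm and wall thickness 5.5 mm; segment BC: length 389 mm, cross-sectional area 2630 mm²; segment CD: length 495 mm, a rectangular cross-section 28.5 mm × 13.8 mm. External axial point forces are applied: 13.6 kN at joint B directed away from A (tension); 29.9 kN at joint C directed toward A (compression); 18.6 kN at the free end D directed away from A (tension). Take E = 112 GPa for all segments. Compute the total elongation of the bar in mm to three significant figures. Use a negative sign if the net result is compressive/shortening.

0.199 mm

Internal axial forces (sectioning from the free end, tension +): N_CD = 18.6 kN, N_BC = -11.3 kN, N_AB = 2.3 kN.
A_AB = 1857 mm².
A_CD = 393.3 mm².
δ_AB = 2300·439/(1857·112000) = 0.004853 mm
δ_BC = -11300·389/(2630·112000) = -0.01492 mm
δ_CD = 18600·495/(393.3·112000) = 0.209 mm
δ = Σδ_i = 0.1989 mm.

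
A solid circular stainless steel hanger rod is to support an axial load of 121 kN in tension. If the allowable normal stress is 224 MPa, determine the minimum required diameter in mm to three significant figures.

26.2 mm

Required area A ≥ P/σ_allow = 121000/224 = 540.2 mm².
For a solid circular section, d ≥ √(4A/π) = 26.23 mm.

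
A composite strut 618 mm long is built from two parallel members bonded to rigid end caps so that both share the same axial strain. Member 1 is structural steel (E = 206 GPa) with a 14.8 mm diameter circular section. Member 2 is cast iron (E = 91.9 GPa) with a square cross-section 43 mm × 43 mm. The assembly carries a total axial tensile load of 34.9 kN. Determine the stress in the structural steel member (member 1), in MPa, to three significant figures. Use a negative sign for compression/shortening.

A_1 = 172 mm².
A_2 = 1849 mm².
Equal strain + equilibrium ⇒ each member carries load in proportion to AE: A₁E₁ = 35440000 N, A₂E₂ = 169900000 N, ΣAE = 205400000 N.
σ₁ = P·E₁/ΣAE = 34900·206000/205400000 = 35.01 MPa.

35.0 MPa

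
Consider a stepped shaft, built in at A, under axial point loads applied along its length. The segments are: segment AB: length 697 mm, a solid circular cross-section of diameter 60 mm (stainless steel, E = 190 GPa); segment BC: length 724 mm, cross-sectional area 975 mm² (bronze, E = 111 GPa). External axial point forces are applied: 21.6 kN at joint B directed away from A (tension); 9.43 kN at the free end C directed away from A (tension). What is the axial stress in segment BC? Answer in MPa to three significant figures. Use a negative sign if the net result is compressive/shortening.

9.67 MPa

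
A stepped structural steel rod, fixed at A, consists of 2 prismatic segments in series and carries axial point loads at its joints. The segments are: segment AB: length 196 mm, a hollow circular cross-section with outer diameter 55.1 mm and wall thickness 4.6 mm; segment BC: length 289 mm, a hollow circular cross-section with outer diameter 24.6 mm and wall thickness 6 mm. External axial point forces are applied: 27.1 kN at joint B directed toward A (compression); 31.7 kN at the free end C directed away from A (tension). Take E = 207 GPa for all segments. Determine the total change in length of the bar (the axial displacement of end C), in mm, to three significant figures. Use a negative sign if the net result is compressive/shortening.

Internal axial forces (sectioning from the free end, tension +): N_BC = 31.7 kN, N_AB = 4.6 kN.
A_AB = 729.8 mm².
A_BC = 350.6 mm².
δ_AB = 4600·196/(729.8·207000) = 0.005968 mm
δ_BC = 31700·289/(350.6·207000) = 0.1262 mm
δ = Σδ_i = 0.1322 mm.

0.132 mm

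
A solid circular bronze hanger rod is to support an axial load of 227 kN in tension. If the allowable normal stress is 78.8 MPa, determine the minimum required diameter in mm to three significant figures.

60.6 mm

Required area A ≥ P/σ_allow = 227000/78.8 = 2881 mm².
For a solid circular section, d ≥ √(4A/π) = 60.56 mm.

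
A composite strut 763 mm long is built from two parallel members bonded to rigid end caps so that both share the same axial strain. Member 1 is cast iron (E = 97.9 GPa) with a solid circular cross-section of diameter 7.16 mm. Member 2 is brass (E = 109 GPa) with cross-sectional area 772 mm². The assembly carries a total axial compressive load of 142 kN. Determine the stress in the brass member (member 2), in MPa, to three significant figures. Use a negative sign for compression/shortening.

-176 MPa

A_1 = 40.26 mm².
Equal strain + equilibrium ⇒ each member carries load in proportion to AE: A₁E₁ = 3942000 N, A₂E₂ = 84150000 N, ΣAE = 88090000 N.
σ₂ = P·E₂/ΣAE = -142000·109000/88090000 = -175.7 MPa.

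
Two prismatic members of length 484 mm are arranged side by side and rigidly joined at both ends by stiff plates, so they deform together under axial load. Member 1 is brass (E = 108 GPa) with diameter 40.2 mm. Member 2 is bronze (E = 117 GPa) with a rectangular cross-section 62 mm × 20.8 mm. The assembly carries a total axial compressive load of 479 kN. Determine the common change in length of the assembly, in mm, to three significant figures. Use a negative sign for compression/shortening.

-0.805 mm

A_1 = 1269 mm².
A_2 = 1290 mm².
Equal strain + equilibrium ⇒ each member carries load in proportion to AE: A₁E₁ = 137100000 N, A₂E₂ = 150900000 N, ΣAE = 288000000 N.
δ = PL/ΣAE = -479000·484/288000000 = -0.8051 mm.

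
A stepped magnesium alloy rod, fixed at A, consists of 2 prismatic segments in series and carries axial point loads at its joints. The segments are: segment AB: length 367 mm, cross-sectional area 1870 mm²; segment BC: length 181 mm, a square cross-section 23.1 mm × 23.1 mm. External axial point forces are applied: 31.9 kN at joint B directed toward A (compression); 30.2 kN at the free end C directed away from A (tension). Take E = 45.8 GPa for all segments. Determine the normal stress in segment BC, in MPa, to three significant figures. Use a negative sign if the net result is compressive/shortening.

56.6 MPa

Internal axial forces (sectioning from the free end, tension +): N_BC = 30.2 kN, N_AB = -1.7 kN.
A_BC = 533.6 mm².
σ_BC = N_BC/A_BC = 30200/533.6 = 56.6 MPa.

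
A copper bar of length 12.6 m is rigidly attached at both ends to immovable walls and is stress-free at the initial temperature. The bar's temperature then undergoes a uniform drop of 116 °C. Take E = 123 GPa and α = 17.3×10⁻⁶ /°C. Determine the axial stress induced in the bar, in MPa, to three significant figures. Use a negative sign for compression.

Free thermal expansion αLΔT = 17.3e-6 · 12600 · -116 = -25.29 mm.
The walls impose strain ε = −(-25.29)/12600 = 2.0068e-03; σ = Eε = 123000 · 2.0068e-03 = 246.8 MPa.

247 MPa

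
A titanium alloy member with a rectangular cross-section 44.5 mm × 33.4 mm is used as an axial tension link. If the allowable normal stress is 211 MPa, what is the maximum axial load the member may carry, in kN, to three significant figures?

314 kN

A = 1486 mm².
P_max = σ_allow · A = 211 · 1486 = 313600 N = 313.6 kN.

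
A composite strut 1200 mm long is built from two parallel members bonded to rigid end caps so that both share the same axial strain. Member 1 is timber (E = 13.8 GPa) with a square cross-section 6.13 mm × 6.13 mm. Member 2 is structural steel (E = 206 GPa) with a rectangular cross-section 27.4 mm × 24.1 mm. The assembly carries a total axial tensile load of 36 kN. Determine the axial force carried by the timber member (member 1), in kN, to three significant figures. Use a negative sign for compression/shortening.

0.137 kN

A_1 = 37.58 mm².
A_2 = 660.3 mm².
Equal strain + equilibrium ⇒ each member carries load in proportion to AE: A₁E₁ = 518600 N, A₂E₂ = 136000000 N, ΣAE = 136500000 N.
F₁ = P·A₁E₁/ΣAE = 36000·518600/136500000 = 136.7 N.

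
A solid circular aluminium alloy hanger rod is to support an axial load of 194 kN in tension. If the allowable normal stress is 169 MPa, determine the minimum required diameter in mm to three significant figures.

38.2 mm

Required area A ≥ P/σ_allow = 194000/169 = 1148 mm².
For a solid circular section, d ≥ √(4A/π) = 38.23 mm.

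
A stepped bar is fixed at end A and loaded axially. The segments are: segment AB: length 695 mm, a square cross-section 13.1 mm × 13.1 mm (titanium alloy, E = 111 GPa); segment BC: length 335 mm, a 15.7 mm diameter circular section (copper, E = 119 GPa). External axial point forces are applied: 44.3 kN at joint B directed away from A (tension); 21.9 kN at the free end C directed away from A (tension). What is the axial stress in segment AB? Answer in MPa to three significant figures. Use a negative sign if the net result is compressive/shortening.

386 MPa

Internal axial forces (sectioning from the free end, tension +): N_BC = 21.9 kN, N_AB = 66.2 kN.
A_AB = 171.6 mm².
σ_AB = N_AB/A_AB = 66200/171.6 = 385.8 MPa.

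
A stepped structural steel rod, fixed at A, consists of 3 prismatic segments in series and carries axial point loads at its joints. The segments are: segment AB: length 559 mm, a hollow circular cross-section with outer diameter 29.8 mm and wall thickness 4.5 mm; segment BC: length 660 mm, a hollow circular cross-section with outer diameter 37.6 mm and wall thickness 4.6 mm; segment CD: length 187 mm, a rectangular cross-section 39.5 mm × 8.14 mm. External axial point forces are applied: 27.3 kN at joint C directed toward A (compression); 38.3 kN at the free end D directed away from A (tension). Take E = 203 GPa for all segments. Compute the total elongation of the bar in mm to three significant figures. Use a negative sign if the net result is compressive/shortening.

Internal axial forces (sectioning from the free end, tension +): N_CD = 38.3 kN, N_BC = 11 kN, N_AB = 11 kN.
A_AB = 357.7 mm².
A_BC = 476.9 mm².
A_CD = 321.5 mm².
δ_AB = 11000·559/(357.7·203000) = 0.08469 mm
δ_BC = 11000·660/(476.9·203000) = 0.07499 mm
δ_CD = 38300·187/(321.5·203000) = 0.1097 mm
δ = Σδ_i = 0.2694 mm.

0.269 mm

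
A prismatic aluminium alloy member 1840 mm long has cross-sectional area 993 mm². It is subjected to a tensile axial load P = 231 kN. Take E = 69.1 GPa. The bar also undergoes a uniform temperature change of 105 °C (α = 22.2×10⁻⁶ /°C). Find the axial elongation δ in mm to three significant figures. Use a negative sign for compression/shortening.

δ_mech = NL/(AE) = 231000·1840/(993·69100) = 6.194 mm.
δ_thermal = αLΔT = 22.2e-6·1840·105 = 4.289 mm.
δ = δ_mech + δ_thermal = 10.48 mm.

10.5 mm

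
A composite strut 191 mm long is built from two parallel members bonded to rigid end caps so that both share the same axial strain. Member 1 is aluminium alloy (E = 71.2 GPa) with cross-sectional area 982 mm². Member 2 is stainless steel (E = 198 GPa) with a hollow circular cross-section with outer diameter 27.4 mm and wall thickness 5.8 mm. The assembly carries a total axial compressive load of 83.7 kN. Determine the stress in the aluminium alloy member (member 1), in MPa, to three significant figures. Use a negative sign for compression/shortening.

A_2 = 393.6 mm².
Equal strain + equilibrium ⇒ each member carries load in proportion to AE: A₁E₁ = 69920000 N, A₂E₂ = 77930000 N, ΣAE = 147800000 N.
σ₁ = P·E₁/ΣAE = -83700·71200/147800000 = -40.31 MPa.

-40.3 MPa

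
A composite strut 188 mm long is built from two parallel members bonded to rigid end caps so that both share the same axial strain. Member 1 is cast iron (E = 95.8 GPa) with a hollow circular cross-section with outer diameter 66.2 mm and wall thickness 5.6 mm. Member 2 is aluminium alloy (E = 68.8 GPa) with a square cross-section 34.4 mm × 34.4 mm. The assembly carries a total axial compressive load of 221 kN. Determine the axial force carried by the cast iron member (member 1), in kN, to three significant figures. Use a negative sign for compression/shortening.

A_1 = 1066 mm².
A_2 = 1183 mm².
Equal strain + equilibrium ⇒ each member carries load in proportion to AE: A₁E₁ = 102100000 N, A₂E₂ = 81420000 N, ΣAE = 183600000 N.
F₁ = P·A₁E₁/ΣAE = -221000·102100000/183600000 = -123000 N.

-123 kN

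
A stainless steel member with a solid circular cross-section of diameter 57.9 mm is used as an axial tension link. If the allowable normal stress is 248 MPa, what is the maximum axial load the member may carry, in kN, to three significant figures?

A = 2633 mm².
P_max = σ_allow · A = 248 · 2633 = 653000 N = 653 kN.

653 kN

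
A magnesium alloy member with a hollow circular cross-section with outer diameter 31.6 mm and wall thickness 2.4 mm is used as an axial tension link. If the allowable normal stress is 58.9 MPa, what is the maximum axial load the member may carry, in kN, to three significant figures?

A = 220.2 mm².
P_max = σ_allow · A = 58.9 · 220.2 = 12970 N = 12.97 kN.

13.0 kN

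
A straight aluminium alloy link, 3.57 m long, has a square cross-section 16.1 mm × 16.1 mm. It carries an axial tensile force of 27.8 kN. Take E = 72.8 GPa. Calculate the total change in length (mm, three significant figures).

A = 259.2 mm².
δ_mech = NL/(AE) = 27800·3570/(259.2·72800) = 5.259 mm.

5.26 mm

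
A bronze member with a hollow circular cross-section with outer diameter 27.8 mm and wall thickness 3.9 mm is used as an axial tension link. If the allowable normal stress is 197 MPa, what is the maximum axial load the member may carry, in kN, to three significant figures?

57.7 kN

A = 292.8 mm².
P_max = σ_allow · A = 197 · 292.8 = 57690 N = 57.69 kN.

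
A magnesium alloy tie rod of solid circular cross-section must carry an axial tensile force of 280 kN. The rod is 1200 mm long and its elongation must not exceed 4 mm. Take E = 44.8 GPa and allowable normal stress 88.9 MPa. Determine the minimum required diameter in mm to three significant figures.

Required area A ≥ P/σ_allow = 280000/88.9 = 3150 mm².
For a solid circular section, d ≥ √(4A/π) = 63.33 mm.
Elongation limit: A ≥ PL/(Eδ_allow) = 280000·1200/(44800·4) = 1875 mm² ⇒ d ≥ 48.86 mm.
The stress limit governs.

63.3 mm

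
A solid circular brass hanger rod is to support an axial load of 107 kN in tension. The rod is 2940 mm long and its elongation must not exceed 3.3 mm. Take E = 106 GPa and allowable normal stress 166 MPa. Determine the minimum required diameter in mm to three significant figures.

33.8 mm

Required area A ≥ P/σ_allow = 107000/166 = 644.6 mm².
For a solid circular section, d ≥ √(4A/π) = 28.65 mm.
Elongation limit: A ≥ PL/(Eδ_allow) = 107000·2940/(106000·3.3) = 899.3 mm² ⇒ d ≥ 33.84 mm.
The elongation limit governs.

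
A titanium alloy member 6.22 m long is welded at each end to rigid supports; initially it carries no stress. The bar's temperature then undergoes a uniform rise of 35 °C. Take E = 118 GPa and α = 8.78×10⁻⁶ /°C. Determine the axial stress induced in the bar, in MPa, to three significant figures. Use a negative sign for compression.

Free thermal expansion αLΔT = 8.78e-6 · 6220 · 35 = 1.911 mm.
The walls impose strain ε = −(1.911)/6220 = -3.0730e-04; σ = Eε = 118000 · -3.0730e-04 = -36.26 MPa.

-36.3 MPa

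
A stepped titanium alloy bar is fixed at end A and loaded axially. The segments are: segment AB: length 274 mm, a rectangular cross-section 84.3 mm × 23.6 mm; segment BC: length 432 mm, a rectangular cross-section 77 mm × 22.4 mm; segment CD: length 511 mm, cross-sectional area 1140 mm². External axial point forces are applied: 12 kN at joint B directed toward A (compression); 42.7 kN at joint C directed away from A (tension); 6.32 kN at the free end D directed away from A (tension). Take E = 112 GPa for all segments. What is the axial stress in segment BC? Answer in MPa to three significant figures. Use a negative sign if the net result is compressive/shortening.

28.4 MPa

Internal axial forces (sectioning from the free end, tension +): N_CD = 6.32 kN, N_BC = 49.02 kN, N_AB = 37.02 kN.
A_BC = 1725 mm².
σ_BC = N_BC/A_BC = 49020/1725 = 28.42 MPa.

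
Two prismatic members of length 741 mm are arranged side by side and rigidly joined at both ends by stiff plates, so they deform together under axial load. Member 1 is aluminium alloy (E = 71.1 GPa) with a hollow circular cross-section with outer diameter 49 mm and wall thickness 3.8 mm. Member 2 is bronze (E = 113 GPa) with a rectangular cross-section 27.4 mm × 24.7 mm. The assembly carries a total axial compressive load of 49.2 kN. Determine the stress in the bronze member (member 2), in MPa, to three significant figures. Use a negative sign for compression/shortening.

-48.4 MPa

A_1 = 539.6 mm².
A_2 = 676.8 mm².
Equal strain + equilibrium ⇒ each member carries load in proportion to AE: A₁E₁ = 38370000 N, A₂E₂ = 76480000 N, ΣAE = 114800000 N.
σ₂ = P·E₂/ΣAE = -49200·113000/114800000 = -48.41 MPa.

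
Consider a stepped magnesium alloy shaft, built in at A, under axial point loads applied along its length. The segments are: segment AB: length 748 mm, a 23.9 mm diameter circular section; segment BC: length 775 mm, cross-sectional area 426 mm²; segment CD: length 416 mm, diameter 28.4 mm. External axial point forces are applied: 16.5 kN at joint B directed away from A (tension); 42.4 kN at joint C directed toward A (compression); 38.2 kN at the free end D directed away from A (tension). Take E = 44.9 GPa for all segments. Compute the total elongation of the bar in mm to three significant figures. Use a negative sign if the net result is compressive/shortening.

Internal axial forces (sectioning from the free end, tension +): N_CD = 38.2 kN, N_BC = -4.2 kN, N_AB = 12.3 kN.
A_AB = 448.6 mm².
A_CD = 633.5 mm².
δ_AB = 12300·748/(448.6·44900) = 0.4567 mm
δ_BC = -4200·775/(426·44900) = -0.1702 mm
δ_CD = 38200·416/(633.5·44900) = 0.5587 mm
δ = Σδ_i = 0.8453 mm.

0.845 mm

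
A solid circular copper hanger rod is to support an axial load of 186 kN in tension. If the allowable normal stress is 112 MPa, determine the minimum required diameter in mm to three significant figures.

46.0 mm

Required area A ≥ P/σ_allow = 186000/112 = 1661 mm².
For a solid circular section, d ≥ √(4A/π) = 45.98 mm.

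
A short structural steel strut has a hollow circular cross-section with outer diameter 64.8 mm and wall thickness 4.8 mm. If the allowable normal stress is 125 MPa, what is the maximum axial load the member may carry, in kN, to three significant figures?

113 kN

A = 904.8 mm².
P_max = σ_allow · A = 125 · 904.8 = 113100 N = 113.1 kN.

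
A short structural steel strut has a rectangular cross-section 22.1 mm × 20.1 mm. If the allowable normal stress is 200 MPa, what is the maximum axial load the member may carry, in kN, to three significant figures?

A = 444.2 mm².
P_max = σ_allow · A = 200 · 444.2 = 88840 N = 88.84 kN.

88.8 kN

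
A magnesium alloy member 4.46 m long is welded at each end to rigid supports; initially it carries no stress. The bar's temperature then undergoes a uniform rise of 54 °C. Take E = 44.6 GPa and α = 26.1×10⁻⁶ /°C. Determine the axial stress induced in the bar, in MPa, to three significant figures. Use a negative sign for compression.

Free thermal expansion αLΔT = 26.1e-6 · 4460 · 54 = 6.286 mm.
The walls impose strain ε = −(6.286)/4460 = -1.4094e-03; σ = Eε = 44600 · -1.4094e-03 = -62.86 MPa.

-62.9 MPa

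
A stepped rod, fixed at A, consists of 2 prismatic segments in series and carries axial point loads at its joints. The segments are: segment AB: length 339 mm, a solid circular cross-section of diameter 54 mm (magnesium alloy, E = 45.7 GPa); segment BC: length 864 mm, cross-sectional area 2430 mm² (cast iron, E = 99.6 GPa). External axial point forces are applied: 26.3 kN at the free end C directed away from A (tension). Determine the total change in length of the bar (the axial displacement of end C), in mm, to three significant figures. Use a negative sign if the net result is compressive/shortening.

0.179 mm

Internal axial forces (sectioning from the free end, tension +): N_BC = 26.3 kN, N_AB = 26.3 kN.
A_AB = 2290 mm².
δ_AB = 26300·339/(2290·45700) = 0.08518 mm
δ_BC = 26300·864/(2430·99600) = 0.09389 mm
δ = Σδ_i = 0.1791 mm.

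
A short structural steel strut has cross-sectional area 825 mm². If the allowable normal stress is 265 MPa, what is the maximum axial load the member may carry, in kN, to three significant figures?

P_max = σ_allow · A = 265 · 825 = 218600 N = 218.6 kN.

219 kN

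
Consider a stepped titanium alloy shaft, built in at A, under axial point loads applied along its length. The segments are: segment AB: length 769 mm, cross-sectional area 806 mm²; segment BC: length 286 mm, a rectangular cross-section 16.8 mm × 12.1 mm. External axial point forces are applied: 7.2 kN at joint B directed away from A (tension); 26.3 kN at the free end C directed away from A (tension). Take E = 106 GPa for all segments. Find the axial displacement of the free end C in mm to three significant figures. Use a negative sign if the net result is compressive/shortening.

Internal axial forces (sectioning from the free end, tension +): N_BC = 26.3 kN, N_AB = 33.5 kN.
A_BC = 203.3 mm².
δ_AB = 33500·769/(806·106000) = 0.3015 mm
δ_BC = 26300·286/(203.3·106000) = 0.3491 mm
δ = Σδ_i = 0.6506 mm.

0.651 mm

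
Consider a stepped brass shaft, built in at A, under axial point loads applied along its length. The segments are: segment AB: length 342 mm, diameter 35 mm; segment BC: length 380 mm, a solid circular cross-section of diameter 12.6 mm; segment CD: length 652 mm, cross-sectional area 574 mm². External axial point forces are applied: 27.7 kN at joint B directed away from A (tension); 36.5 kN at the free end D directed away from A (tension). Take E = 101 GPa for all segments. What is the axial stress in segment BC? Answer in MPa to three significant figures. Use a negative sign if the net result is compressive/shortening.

293 MPa

Internal axial forces (sectioning from the free end, tension +): N_CD = 36.5 kN, N_BC = 36.5 kN, N_AB = 64.2 kN.
A_BC = 124.7 mm².
σ_BC = N_BC/A_BC = 36500/124.7 = 292.7 MPa.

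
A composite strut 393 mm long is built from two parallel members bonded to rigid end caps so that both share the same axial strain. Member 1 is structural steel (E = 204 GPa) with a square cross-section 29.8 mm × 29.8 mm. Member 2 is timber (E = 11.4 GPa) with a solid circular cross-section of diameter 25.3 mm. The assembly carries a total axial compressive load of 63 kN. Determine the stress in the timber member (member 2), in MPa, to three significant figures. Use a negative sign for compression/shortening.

A_1 = 888 mm².
A_2 = 502.7 mm².
Equal strain + equilibrium ⇒ each member carries load in proportion to AE: A₁E₁ = 181200000 N, A₂E₂ = 5731000 N, ΣAE = 186900000 N.
σ₂ = P·E₂/ΣAE = -63000·11400/186900000 = -3.843 MPa.

-3.84 MPa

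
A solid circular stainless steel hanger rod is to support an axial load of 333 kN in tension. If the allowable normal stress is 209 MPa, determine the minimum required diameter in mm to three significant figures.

45.0 mm

Required area A ≥ P/σ_allow = 333000/209 = 1593 mm².
For a solid circular section, d ≥ √(4A/π) = 45.04 mm.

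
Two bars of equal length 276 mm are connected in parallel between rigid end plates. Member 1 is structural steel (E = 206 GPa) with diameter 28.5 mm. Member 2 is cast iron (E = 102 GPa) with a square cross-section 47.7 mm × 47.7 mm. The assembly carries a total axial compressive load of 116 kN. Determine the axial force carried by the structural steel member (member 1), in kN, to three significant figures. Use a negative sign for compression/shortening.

A_1 = 637.9 mm².
A_2 = 2275 mm².
Equal strain + equilibrium ⇒ each member carries load in proportion to AE: A₁E₁ = 131400000 N, A₂E₂ = 232100000 N, ΣAE = 363500000 N.
F₁ = P·A₁E₁/ΣAE = -116000·131400000/363500000 = -41940 N.

-41.9 kN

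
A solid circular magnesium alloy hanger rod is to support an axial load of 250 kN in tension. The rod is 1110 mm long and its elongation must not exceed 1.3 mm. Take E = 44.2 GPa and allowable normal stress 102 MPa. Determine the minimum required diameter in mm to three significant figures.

78.4 mm

Required area A ≥ P/σ_allow = 250000/102 = 2451 mm².
For a solid circular section, d ≥ √(4A/π) = 55.86 mm.
Elongation limit: A ≥ PL/(Eδ_allow) = 250000·1110/(44200·1.3) = 4829 mm² ⇒ d ≥ 78.42 mm.
The elongation limit governs.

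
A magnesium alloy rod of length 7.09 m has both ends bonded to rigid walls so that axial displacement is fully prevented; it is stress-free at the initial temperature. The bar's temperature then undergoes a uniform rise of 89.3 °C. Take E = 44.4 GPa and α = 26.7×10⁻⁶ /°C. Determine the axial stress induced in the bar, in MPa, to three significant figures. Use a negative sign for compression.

-106 MPa

Free thermal expansion αLΔT = 26.7e-6 · 7090 · 89.3 = 16.9 mm.
The walls impose strain ε = −(16.9)/7090 = -2.3843e-03; σ = Eε = 44400 · -2.3843e-03 = -105.9 MPa.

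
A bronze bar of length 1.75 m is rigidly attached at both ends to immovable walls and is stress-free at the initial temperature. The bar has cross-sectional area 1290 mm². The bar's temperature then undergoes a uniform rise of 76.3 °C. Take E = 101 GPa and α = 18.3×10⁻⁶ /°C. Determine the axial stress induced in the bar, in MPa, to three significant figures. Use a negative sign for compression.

-141 MPa

Free thermal expansion αLΔT = 18.3e-6 · 1750 · 76.3 = 2.444 mm.
The walls impose strain ε = −(2.444)/1750 = -1.3963e-03; σ = Eε = 101000 · -1.3963e-03 = -141 MPa.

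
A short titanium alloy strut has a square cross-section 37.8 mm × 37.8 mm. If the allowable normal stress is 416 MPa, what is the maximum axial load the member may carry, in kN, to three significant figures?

594 kN

A = 1429 mm².
P_max = σ_allow · A = 416 · 1429 = 594400 N = 594.4 kN.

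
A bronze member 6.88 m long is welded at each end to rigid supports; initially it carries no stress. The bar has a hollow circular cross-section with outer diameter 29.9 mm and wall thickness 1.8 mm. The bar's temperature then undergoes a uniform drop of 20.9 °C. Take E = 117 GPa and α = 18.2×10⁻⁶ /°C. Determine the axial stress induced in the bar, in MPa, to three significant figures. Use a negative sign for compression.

Free thermal expansion αLΔT = 18.2e-6 · 6880 · -20.9 = -2.617 mm.
The walls impose strain ε = −(-2.617)/6880 = 3.8038e-04; σ = Eε = 117000 · 3.8038e-04 = 44.5 MPa.

44.5 MPa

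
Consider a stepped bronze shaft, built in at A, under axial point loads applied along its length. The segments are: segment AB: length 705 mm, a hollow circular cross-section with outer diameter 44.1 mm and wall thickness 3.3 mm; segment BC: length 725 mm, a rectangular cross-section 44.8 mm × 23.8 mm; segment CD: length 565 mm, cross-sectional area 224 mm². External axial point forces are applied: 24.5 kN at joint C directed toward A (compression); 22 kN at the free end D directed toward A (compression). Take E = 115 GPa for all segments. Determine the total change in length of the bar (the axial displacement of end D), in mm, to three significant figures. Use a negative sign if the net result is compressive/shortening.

Internal axial forces (sectioning from the free end, tension +): N_CD = -22 kN, N_BC = -46.5 kN, N_AB = -46.5 kN.
A_AB = 423 mm².
A_BC = 1066 mm².
δ_AB = -46500·705/(423·115000) = -0.6739 mm
δ_BC = -46500·725/(1066·115000) = -0.2749 mm
δ_CD = -22000·565/(224·115000) = -0.4825 mm
δ = Σδ_i = -1.431 mm.

-1.43 mm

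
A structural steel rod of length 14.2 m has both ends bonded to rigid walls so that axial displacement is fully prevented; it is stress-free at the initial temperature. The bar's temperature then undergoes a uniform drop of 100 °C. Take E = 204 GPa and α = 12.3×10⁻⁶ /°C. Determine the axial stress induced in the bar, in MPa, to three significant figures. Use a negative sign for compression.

Free thermal expansion αLΔT = 12.3e-6 · 14200 · -100 = -17.47 mm.
The walls impose strain ε = −(-17.47)/14200 = 1.2300e-03; σ = Eε = 204000 · 1.2300e-03 = 250.9 MPa.

251 MPa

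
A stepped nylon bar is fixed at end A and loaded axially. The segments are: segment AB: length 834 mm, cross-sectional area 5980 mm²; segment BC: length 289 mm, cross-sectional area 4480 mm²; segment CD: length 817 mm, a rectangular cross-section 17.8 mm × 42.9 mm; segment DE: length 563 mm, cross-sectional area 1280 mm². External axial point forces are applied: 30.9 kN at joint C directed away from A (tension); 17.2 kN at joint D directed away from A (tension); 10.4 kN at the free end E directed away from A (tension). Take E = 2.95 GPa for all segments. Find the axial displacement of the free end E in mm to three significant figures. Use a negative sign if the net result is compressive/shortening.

15.6 mm

Internal axial forces (sectioning from the free end, tension +): N_DE = 10.4 kN, N_CD = 27.6 kN, N_BC = 58.5 kN, N_AB = 58.5 kN.
A_CD = 763.6 mm².
δ_AB = 58500·834/(5980·2950) = 2.766 mm
δ_BC = 58500·289/(4480·2950) = 1.279 mm
δ_CD = 27600·817/(763.6·2950) = 10.01 mm
δ_DE = 10400·563/(1280·2950) = 1.551 mm
δ = Σδ_i = 15.61 mm.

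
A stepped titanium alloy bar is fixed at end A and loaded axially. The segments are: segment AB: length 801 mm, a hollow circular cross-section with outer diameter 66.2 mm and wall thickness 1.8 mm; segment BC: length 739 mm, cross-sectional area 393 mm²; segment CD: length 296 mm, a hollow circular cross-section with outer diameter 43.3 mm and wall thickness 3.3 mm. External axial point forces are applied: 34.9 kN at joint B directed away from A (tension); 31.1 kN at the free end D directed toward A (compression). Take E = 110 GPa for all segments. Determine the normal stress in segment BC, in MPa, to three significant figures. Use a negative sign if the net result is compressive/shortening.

Internal axial forces (sectioning from the free end, tension +): N_CD = -31.1 kN, N_BC = -31.1 kN, N_AB = 3.8 kN.
σ_BC = N_BC/A_BC = -31100/393 = -79.13 MPa.

-79.1 MPa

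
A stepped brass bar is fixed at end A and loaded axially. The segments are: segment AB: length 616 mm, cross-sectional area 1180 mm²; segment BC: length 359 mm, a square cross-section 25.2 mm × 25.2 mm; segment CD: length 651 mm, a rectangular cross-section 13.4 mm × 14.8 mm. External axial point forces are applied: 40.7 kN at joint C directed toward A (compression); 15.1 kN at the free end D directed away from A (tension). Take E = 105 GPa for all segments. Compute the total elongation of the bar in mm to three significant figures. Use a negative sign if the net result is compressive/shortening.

Internal axial forces (sectioning from the free end, tension +): N_CD = 15.1 kN, N_BC = -25.6 kN, N_AB = -25.6 kN.
A_BC = 635 mm².
A_CD = 198.3 mm².
δ_AB = -25600·616/(1180·105000) = -0.1273 mm
δ_BC = -25600·359/(635·105000) = -0.1378 mm
δ_CD = 15100·651/(198.3·105000) = 0.4721 mm
δ = Σδ_i = 0.207 mm.

0.207 mm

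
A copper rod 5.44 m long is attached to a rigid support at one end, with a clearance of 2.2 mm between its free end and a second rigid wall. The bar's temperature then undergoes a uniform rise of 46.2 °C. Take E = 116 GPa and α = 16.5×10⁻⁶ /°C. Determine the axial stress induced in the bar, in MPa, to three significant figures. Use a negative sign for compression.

Free thermal expansion αLΔT = 16.5e-6 · 5440 · 46.2 = 4.147 mm.
The walls engage after the gap closes; constrained expansion = 4.147 − 2.2 = 1.947 mm.
The walls impose strain ε = −(1.947)/5440 = -3.5789e-04; σ = Eε = 116000 · -3.5789e-04 = -41.52 MPa.

-41.5 MPa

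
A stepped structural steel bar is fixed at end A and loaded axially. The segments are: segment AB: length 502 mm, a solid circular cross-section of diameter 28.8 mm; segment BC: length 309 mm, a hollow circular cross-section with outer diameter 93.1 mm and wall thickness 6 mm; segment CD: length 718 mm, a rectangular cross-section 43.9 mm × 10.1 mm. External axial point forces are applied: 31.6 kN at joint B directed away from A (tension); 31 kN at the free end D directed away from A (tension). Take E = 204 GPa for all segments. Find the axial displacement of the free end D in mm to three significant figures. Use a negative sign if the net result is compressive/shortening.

0.511 mm

Internal axial forces (sectioning from the free end, tension +): N_CD = 31 kN, N_BC = 31 kN, N_AB = 62.6 kN.
A_AB = 651.4 mm².
A_BC = 1642 mm².
A_CD = 443.4 mm².
δ_AB = 62600·502/(651.4·204000) = 0.2365 mm
δ_BC = 31000·309/(1642·204000) = 0.0286 mm
δ_CD = 31000·718/(443.4·204000) = 0.2461 mm
δ = Σδ_i = 0.5111 mm.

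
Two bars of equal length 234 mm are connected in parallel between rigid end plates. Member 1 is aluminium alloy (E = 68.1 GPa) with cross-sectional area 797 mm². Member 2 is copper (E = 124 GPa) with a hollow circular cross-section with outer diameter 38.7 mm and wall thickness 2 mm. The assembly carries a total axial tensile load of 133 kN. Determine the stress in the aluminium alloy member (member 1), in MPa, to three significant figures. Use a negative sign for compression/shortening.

A_2 = 230.6 mm².
Equal strain + equilibrium ⇒ each member carries load in proportion to AE: A₁E₁ = 54280000 N, A₂E₂ = 28590000 N, ΣAE = 82870000 N.
σ₁ = P·E₁/ΣAE = 133000·68100/82870000 = 109.3 MPa.

109 MPa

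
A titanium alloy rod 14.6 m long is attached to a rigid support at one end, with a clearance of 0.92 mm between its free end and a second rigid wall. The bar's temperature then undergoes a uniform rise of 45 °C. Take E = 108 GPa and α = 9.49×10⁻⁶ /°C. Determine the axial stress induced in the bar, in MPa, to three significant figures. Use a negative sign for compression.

Free thermal expansion αLΔT = 9.49e-6 · 14600 · 45 = 6.235 mm.
The walls engage after the gap closes; constrained expansion = 6.235 − 0.92 = 5.315 mm.
The walls impose strain ε = −(5.315)/14600 = -3.6404e-04; σ = Eε = 108000 · -3.6404e-04 = -39.32 MPa.

-39.3 MPa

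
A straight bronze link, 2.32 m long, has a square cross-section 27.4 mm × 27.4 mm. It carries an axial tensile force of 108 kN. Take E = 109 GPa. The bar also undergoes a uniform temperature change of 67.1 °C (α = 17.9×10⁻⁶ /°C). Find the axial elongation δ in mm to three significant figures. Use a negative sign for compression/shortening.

A = 750.8 mm².
δ_mech = NL/(AE) = 108000·2320/(750.8·109000) = 3.062 mm.
δ_thermal = αLΔT = 17.9e-6·2320·67.1 = 2.787 mm.
δ = δ_mech + δ_thermal = 5.848 mm.

5.85 mm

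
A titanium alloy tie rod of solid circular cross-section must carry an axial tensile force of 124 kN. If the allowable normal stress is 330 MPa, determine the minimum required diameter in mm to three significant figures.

21.9 mm

Required area A ≥ P/σ_allow = 124000/330 = 375.8 mm².
For a solid circular section, d ≥ √(4A/π) = 21.87 mm.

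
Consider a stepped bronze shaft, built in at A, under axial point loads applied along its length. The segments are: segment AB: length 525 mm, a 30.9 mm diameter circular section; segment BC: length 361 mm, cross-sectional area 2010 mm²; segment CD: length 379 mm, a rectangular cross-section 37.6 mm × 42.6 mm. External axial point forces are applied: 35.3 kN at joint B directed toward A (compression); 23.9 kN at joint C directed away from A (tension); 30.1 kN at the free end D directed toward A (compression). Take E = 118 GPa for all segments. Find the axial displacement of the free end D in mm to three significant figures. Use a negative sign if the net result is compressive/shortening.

Internal axial forces (sectioning from the free end, tension +): N_CD = -30.1 kN, N_BC = -6.2 kN, N_AB = -41.5 kN.
A_AB = 749.9 mm².
A_CD = 1602 mm².
δ_AB = -41500·525/(749.9·118000) = -0.2462 mm
δ_BC = -6200·361/(2010·118000) = -0.009437 mm
δ_CD = -30100·379/(1602·118000) = -0.06036 mm
δ = Σδ_i = -0.316 mm.

-0.316 mm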